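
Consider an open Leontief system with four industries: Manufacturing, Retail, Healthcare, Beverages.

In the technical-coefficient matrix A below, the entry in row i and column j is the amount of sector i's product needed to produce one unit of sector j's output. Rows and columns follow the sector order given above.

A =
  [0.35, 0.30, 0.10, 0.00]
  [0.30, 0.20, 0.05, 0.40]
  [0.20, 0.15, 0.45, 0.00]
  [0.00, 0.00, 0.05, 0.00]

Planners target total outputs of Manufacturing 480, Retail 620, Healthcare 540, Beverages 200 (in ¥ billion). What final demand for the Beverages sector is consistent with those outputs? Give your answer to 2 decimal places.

I − A =
  [   0.65    -0.30    -0.10     0.00]
  [  -0.30     0.80    -0.05    -0.40]
  [  -0.20    -0.15     0.55     0.00]
  [   0.00     0.00    -0.05     1.00]
d = (I − A) x:
  d_1 = (+0.65)·480 + (-0.30)·620 + (-0.10)·540 + (+0.00)·200 = 72.00
  d_2 = (-0.30)·480 + (+0.80)·620 + (-0.05)·540 + (-0.40)·200 = 245.00
  d_3 = (-0.20)·480 + (-0.15)·620 + (+0.55)·540 + (+0.00)·200 = 108.00
  d_4 = (+0.00)·480 + (+0.00)·620 + (-0.05)·540 + (+1.00)·200 = 173.00

d_4 = 173.00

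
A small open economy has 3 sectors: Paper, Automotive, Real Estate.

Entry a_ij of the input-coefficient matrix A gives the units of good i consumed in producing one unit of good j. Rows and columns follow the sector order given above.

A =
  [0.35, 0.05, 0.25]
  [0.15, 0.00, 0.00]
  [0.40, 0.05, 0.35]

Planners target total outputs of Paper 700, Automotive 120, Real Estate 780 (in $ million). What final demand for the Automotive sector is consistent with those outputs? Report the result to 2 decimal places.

d_2 = 15.00

I − A =
  [   0.65    -0.05    -0.25]
  [  -0.15     1.00     0.00]
  [  -0.40    -0.05     0.65]
d = (I − A) x:
  d_1 = (+0.65)·700 + (-0.05)·120 + (-0.25)·780 = 254.00
  d_2 = (-0.15)·700 + (+1.00)·120 + (+0.00)·780 = 15.00
  d_3 = (-0.40)·700 + (-0.05)·120 + (+0.65)·780 = 221.00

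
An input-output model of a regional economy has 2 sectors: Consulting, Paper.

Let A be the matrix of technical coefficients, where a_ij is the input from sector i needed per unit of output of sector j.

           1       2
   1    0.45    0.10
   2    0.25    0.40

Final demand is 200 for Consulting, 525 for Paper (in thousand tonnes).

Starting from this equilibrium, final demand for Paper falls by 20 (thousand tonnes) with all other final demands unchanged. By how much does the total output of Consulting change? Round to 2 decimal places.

Δx_1 = -6.56

I − A =
  [   0.55    -0.10]
  [  -0.25     0.60]
det(I−A) = (0.55)(0.60) − (-0.10)(-0.25) = 0.3050
adj(I−A) = [[0.60, 0.10], [0.25, 0.55]]
(I − A)⁻¹ = adj(I−A) / det(I−A) ≈
  [   1.9672     0.3279]
  [   0.8197     1.8033]
Δx = (I − A)⁻¹ Δd with Δd having -20 in the Paper component and 0 elsewhere.
So Δx_1 = L_12 · (-20), where L_12 = adj(I−A)_12 / det(I−A) = 0.10 / 0.3050.
Δx_1 = 0.10 × (-20) / 0.3050 = -2.00 / 0.3050 ≈ -6.56.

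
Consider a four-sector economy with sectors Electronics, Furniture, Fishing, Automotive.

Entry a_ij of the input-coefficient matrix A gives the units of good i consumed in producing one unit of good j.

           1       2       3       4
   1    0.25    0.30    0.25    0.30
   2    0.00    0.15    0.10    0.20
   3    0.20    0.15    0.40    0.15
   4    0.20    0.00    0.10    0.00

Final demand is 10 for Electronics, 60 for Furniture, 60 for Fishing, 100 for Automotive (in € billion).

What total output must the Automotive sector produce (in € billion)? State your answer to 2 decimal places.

x_4 = 169.19

I − A =
  [   0.75    -0.30    -0.25    -0.30]
  [   0.00     0.85    -0.10    -0.20]
  [  -0.20    -0.15     0.60    -0.15]
  [  -0.20     0.00    -0.10     1.00]
Compute the cofactors C_ij = (−1)^(i+j)·(3×3 minor ij) of I−A; the adjugate is their transpose:
adj(I−A) = Cᵀ =
  [ 0.479250   0.217500   0.274000   0.228375]
  [ 0.051000   0.339250   0.094000   0.097250]
  [ 0.201500   0.172500   0.574500   0.181125]
  [ 0.116000   0.060750   0.112250   0.322750]
det(I−A) = Σ_j (I−A)_1j·C_1j = (0.75)(0.479250) + (-0.30)(0.051000) + (-0.25)(0.201500) + (-0.30)(0.116000) = 0.2589625
(I − A)⁻¹ = adj(I−A) / det(I−A) ≈
  [   1.8507     0.8399     1.0581     0.8819]
  [   0.1969     1.3100     0.3630     0.3755]
  [   0.7781     0.6661     2.2185     0.6994]
  [   0.4479     0.2346     0.4335     1.2463]
x = (I − A)⁻¹ d = adj(I−A)·d / det(I−A), with det(I−A) = 0.2589625:
  x_1 = (0.479250·10 + 0.217500·60 + 0.274000·60 + 0.228375·100) / 0.2589625 = 57.12 / 0.2589625 ≈ 220.57
  x_2 = (0.051000·10 + 0.339250·60 + 0.094000·60 + 0.097250·100) / 0.2589625 = 36.23 / 0.2589625 ≈ 139.90
  x_3 = (0.201500·10 + 0.172500·60 + 0.574500·60 + 0.181125·100) / 0.2589625 = 64.9475 / 0.2589625 ≈ 250.80
  x_4 = (0.116000·10 + 0.060750·60 + 0.112250·60 + 0.322750·100) / 0.2589625 = 43.815 / 0.2589625 ≈ 169.19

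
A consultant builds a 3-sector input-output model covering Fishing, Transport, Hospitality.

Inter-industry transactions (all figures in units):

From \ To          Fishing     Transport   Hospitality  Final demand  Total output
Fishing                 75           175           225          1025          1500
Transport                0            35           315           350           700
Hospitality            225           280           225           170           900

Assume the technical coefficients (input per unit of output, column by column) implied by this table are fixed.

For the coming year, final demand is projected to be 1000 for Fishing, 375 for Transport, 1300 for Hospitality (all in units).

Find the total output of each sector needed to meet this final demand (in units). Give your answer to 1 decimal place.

Technical coefficients a_ij = z_ij / X_j:
  a_11 = 75/1500 = 0.05, a_21 = 0/1500 = 0.00, a_31 = 225/1500 = 0.15
  a_12 = 175/700 = 0.25, a_22 = 35/700 = 0.05, a_32 = 280/700 = 0.40
  a_13 = 225/900 = 0.25, a_23 = 315/900 = 0.35, a_33 = 225/900 = 0.25
I − A =
  [   0.95    -0.25    -0.25]
  [   0.00     0.95    -0.35]
  [  -0.15    -0.40     0.75]
Cofactors of I−A, C_ij = (−1)^(i+j)·(minor ij) (rows/columns in the sector order above):
  C_11 = (0.95)(0.75) − (-0.35)(-0.40) = 0.5725
  C_12 = −[(0.00)(0.75) − (-0.35)(-0.15)] = 0.0525
  C_13 = (0.00)(-0.40) − (0.95)(-0.15) = 0.1425
  C_21 = −[(-0.25)(0.75) − (-0.25)(-0.40)] = 0.2875
  C_22 = (0.95)(0.75) − (-0.25)(-0.15) = 0.6750
  C_23 = −[(0.95)(-0.40) − (-0.25)(-0.15)] = 0.4175
  C_31 = (-0.25)(-0.35) − (-0.25)(0.95) = 0.3250
  C_32 = −[(0.95)(-0.35) − (-0.25)(0.00)] = 0.3325
  C_33 = (0.95)(0.95) − (-0.25)(0.00) = 0.9025
det(I−A) = Σ_j (I−A)_1j·C_1j = (0.95)(0.5725) + (-0.25)(0.0525) + (-0.25)(0.1425) = 0.495125
adj(I−A) = Cᵀ =
  [ 0.5725   0.2875   0.3250]
  [ 0.0525   0.6750   0.3325]
  [ 0.1425   0.4175   0.9025]
(I − A)⁻¹ = adj(I−A) / det(I−A) ≈
  [   1.1563     0.5807     0.6564]
  [   0.1060     1.3633     0.6715]
  [   0.2878     0.8432     1.8228]
x = (I − A)⁻¹ d = adj(I−A)·d / det(I−A), with det(I−A) = 0.495125:
  x_1 = (0.5725·1000 + 0.2875·375 + 0.3250·1300) / 0.495125 = 1102.8125 / 0.495125 ≈ 2227.3
  x_2 = (0.0525·1000 + 0.6750·375 + 0.3325·1300) / 0.495125 = 737.875 / 0.495125 ≈ 1490.3
  x_3 = (0.1425·1000 + 0.4175·375 + 0.9025·1300) / 0.495125 = 1472.3125 / 0.495125 ≈ 2973.6

x_1 = 2227.3, x_2 = 1490.3, x_3 = 2973.6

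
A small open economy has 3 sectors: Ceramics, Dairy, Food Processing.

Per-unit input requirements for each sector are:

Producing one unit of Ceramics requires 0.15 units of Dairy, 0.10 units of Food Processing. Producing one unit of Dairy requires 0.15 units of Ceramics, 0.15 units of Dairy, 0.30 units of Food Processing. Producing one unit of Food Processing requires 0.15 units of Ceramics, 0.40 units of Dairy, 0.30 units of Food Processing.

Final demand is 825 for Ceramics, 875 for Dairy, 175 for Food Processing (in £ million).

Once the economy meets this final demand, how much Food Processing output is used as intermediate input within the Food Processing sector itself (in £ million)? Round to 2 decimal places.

z_FF = 364.97

I − A =
  [   1.00    -0.15    -0.15]
  [  -0.15     0.85    -0.40]
  [  -0.10    -0.30     0.70]
Cofactors of I−A, C_ij = (−1)^(i+j)·(minor ij) (rows/columns in the sector order above):
  C_11 = (0.85)(0.70) − (-0.40)(-0.30) = 0.4750
  C_12 = −[(-0.15)(0.70) − (-0.40)(-0.10)] = 0.1450
  C_13 = (-0.15)(-0.30) − (0.85)(-0.10) = 0.1300
  C_21 = −[(-0.15)(0.70) − (-0.15)(-0.30)] = 0.1500
  C_22 = (1.00)(0.70) − (-0.15)(-0.10) = 0.6850
  C_23 = −[(1.00)(-0.30) − (-0.15)(-0.10)] = 0.3150
  C_31 = (-0.15)(-0.40) − (-0.15)(0.85) = 0.1875
  C_32 = −[(1.00)(-0.40) − (-0.15)(-0.15)] = 0.4225
  C_33 = (1.00)(0.85) − (-0.15)(-0.15) = 0.8275
det(I−A) = Σ_j (I−A)_1j·C_1j = (1.00)(0.4750) + (-0.15)(0.1450) + (-0.15)(0.1300) = 0.43375
adj(I−A) = Cᵀ =
  [ 0.4750   0.1500   0.1875]
  [ 0.1450   0.6850   0.4225]
  [ 0.1300   0.3150   0.8275]
(I − A)⁻¹ = adj(I−A) / det(I−A) ≈
  [   1.0951     0.3458     0.4323]
  [   0.3343     1.5793     0.9741]
  [   0.2997     0.7262     1.9078]
First solve x = (I − A)⁻¹ d = adj(I−A)·d / det(I−A); in particular x_F = (0.1300·825 + 0.3150·875 + 0.8275·175) / 0.43375 = 527.6875 / 0.43375 ≈ 1216.5706.
Intermediate flow from F to F: z_FF = a_FF · x_F = 0.30 × 527.6875 / 0.43375 = 158.30625 / 0.43375 ≈ 364.97.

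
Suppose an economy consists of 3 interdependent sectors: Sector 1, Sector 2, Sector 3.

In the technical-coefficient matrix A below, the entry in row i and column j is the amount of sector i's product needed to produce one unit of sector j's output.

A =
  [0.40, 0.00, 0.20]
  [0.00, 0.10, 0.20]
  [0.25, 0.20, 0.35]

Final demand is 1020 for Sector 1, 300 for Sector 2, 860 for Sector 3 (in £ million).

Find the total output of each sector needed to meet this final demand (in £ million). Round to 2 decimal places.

I − A =
  [   0.60     0.00    -0.20]
  [   0.00     0.90    -0.20]
  [  -0.25    -0.20     0.65]
Cofactors of I−A, C_ij = (−1)^(i+j)·(minor ij) (rows/columns in the sector order above):
  C_11 = (0.90)(0.65) − (-0.20)(-0.20) = 0.5450
  C_12 = −[(0.00)(0.65) − (-0.20)(-0.25)] = 0.0500
  C_13 = (0.00)(-0.20) − (0.90)(-0.25) = 0.2250
  C_21 = −[(0.00)(0.65) − (-0.20)(-0.20)] = 0.0400
  C_22 = (0.60)(0.65) − (-0.20)(-0.25) = 0.3400
  C_23 = −[(0.60)(-0.20) − (0.00)(-0.25)] = 0.1200
  C_31 = (0.00)(-0.20) − (-0.20)(0.90) = 0.1800
  C_32 = −[(0.60)(-0.20) − (-0.20)(0.00)] = 0.1200
  C_33 = (0.60)(0.90) − (0.00)(0.00) = 0.5400
det(I−A) = Σ_j (I−A)_1j·C_1j = (0.60)(0.5450) + (0.00)(0.0500) + (-0.20)(0.2250) = 0.2820
adj(I−A) = Cᵀ =
  [ 0.5450   0.0400   0.1800]
  [ 0.0500   0.3400   0.1200]
  [ 0.2250   0.1200   0.5400]
(I − A)⁻¹ = adj(I−A) / det(I−A) ≈
  [   1.9326     0.1418     0.6383]
  [   0.1773     1.2057     0.4255]
  [   0.7979     0.4255     1.9149]
x = (I − A)⁻¹ d = adj(I−A)·d / det(I−A), with det(I−A) = 0.2820:
  x_1 = (0.5450·1020 + 0.0400·300 + 0.1800·860) / 0.2820 = 722.70 / 0.2820 ≈ 2562.77
  x_2 = (0.0500·1020 + 0.3400·300 + 0.1200·860) / 0.2820 = 256.20 / 0.2820 ≈ 908.51
  x_3 = (0.2250·1020 + 0.1200·300 + 0.5400·860) / 0.2820 = 729.90 / 0.2820 ≈ 2588.30

x_1 = 2562.77, x_2 = 908.51, x_3 = 2588.30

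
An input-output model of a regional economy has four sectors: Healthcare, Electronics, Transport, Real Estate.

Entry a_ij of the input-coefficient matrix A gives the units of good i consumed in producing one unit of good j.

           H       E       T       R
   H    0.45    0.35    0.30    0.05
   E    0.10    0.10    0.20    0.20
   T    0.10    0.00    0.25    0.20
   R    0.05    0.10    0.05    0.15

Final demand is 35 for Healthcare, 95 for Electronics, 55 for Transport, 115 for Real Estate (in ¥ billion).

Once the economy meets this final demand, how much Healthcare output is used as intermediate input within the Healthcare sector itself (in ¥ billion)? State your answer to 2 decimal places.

I − A =
  [   0.55    -0.35    -0.30    -0.05]
  [  -0.10     0.90    -0.20    -0.20]
  [  -0.10     0.00     0.75    -0.20]
  [  -0.05    -0.10    -0.05     0.85]
Compute the cofactors C_ij = (−1)^(i+j)·(3×3 minor ij) of I−A; the adjugate is their transpose:
adj(I−A) = Cᵀ =
  [ 0.545750   0.229375   0.289750   0.154250]
  [ 0.090250   0.314500   0.127250   0.109250]
  [ 0.085500   0.044750   0.373750   0.103500]
  [ 0.047750   0.053125   0.054000   0.311000]
det(I−A) = Σ_j (I−A)_1j·C_1j = (0.55)(0.545750) + (-0.35)(0.090250) + (-0.30)(0.085500) + (-0.05)(0.047750) = 0.2405375
(I − A)⁻¹ = adj(I−A) / det(I−A) ≈
  [   2.2689     0.9536     1.2046     0.6413]
  [   0.3752     1.3075     0.5290     0.4542]
  [   0.3555     0.1860     1.5538     0.4303]
  [   0.1985     0.2209     0.2245     1.2929]
First solve x = (I − A)⁻¹ d = adj(I−A)·d / det(I−A); in particular x_H = (0.545750·35 + 0.229375·95 + 0.289750·55 + 0.154250·115) / 0.2405375 = 74.566875 / 0.2405375 ≈ 310.0010.
Intermediate flow from H to H: z_HH = a_HH · x_H = 0.45 × 74.566875 / 0.2405375 = 33.55509375 / 0.2405375 ≈ 139.50.

z_HH = 139.50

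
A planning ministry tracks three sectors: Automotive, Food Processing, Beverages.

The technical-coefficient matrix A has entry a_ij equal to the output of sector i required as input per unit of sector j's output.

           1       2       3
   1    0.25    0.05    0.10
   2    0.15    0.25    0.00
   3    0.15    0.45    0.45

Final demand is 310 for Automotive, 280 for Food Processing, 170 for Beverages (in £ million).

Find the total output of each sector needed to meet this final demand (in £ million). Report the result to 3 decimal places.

I − A =
  [   0.75    -0.05    -0.10]
  [  -0.15     0.75     0.00]
  [  -0.15    -0.45     0.55]
Cofactors of I−A, C_ij = (−1)^(i+j)·(minor ij) (rows/columns in the sector order above):
  C_11 = (0.75)(0.55) − (0.00)(-0.45) = 0.4125
  C_12 = −[(-0.15)(0.55) − (0.00)(-0.15)] = 0.0825
  C_13 = (-0.15)(-0.45) − (0.75)(-0.15) = 0.1800
  C_21 = −[(-0.05)(0.55) − (-0.10)(-0.45)] = 0.0725
  C_22 = (0.75)(0.55) − (-0.10)(-0.15) = 0.3975
  C_23 = −[(0.75)(-0.45) − (-0.05)(-0.15)] = 0.3450
  C_31 = (-0.05)(0.00) − (-0.10)(0.75) = 0.0750
  C_32 = −[(0.75)(0.00) − (-0.10)(-0.15)] = 0.0150
  C_33 = (0.75)(0.75) − (-0.05)(-0.15) = 0.5550
det(I−A) = Σ_j (I−A)_1j·C_1j = (0.75)(0.4125) + (-0.05)(0.0825) + (-0.10)(0.1800) = 0.28725
adj(I−A) = Cᵀ =
  [ 0.4125   0.0725   0.0750]
  [ 0.0825   0.3975   0.0150]
  [ 0.1800   0.3450   0.5550]
(I − A)⁻¹ = adj(I−A) / det(I−A) ≈
  [   1.4360     0.2524     0.2611]
  [   0.2872     1.3838     0.0522]
  [   0.6266     1.2010     1.9321]
x = (I − A)⁻¹ d = adj(I−A)·d / det(I−A), with det(I−A) = 0.28725:
  x_1 = (0.4125·310 + 0.0725·280 + 0.0750·170) / 0.28725 = 160.925 / 0.28725 ≈ 560.226
  x_2 = (0.0825·310 + 0.3975·280 + 0.0150·170) / 0.28725 = 139.425 / 0.28725 ≈ 485.379
  x_3 = (0.1800·310 + 0.3450·280 + 0.5550·170) / 0.28725 = 246.75 / 0.28725 ≈ 859.008

x_1 = 560.226, x_2 = 485.379, x_3 = 859.008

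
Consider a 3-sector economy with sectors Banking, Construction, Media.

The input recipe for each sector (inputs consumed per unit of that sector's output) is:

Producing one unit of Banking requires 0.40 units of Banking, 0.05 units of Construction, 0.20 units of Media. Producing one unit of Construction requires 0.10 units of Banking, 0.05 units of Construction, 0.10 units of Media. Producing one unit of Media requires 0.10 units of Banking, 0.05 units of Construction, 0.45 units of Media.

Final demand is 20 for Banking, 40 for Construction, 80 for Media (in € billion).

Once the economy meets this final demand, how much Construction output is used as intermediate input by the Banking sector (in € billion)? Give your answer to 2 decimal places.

z_21 = 3.65

I − A =
  [   0.60    -0.10    -0.10]
  [  -0.05     0.95    -0.05]
  [  -0.20    -0.10     0.55]
Cofactors of I−A, C_ij = (−1)^(i+j)·(minor ij) (rows/columns in the sector order above):
  C_11 = (0.95)(0.55) − (-0.05)(-0.10) = 0.5175
  C_12 = −[(-0.05)(0.55) − (-0.05)(-0.20)] = 0.0375
  C_13 = (-0.05)(-0.10) − (0.95)(-0.20) = 0.1950
  C_21 = −[(-0.10)(0.55) − (-0.10)(-0.10)] = 0.0650
  C_22 = (0.60)(0.55) − (-0.10)(-0.20) = 0.3100
  C_23 = −[(0.60)(-0.10) − (-0.10)(-0.20)] = 0.0800
  C_31 = (-0.10)(-0.05) − (-0.10)(0.95) = 0.1000
  C_32 = −[(0.60)(-0.05) − (-0.10)(-0.05)] = 0.0350
  C_33 = (0.60)(0.95) − (-0.10)(-0.05) = 0.5650
det(I−A) = Σ_j (I−A)_1j·C_1j = (0.60)(0.5175) + (-0.10)(0.0375) + (-0.10)(0.1950) = 0.28725
adj(I−A) = Cᵀ =
  [ 0.5175   0.0650   0.1000]
  [ 0.0375   0.3100   0.0350]
  [ 0.1950   0.0800   0.5650]
(I − A)⁻¹ = adj(I−A) / det(I−A) ≈
  [   1.8016     0.2263     0.3481]
  [   0.1305     1.0792     0.1218]
  [   0.6789     0.2785     1.9669]
First solve x = (I − A)⁻¹ d = adj(I−A)·d / det(I−A); in particular x_1 = (0.5175·20 + 0.0650·40 + 0.1000·80) / 0.28725 = 20.95 / 0.28725 ≈ 72.9330.
Intermediate flow from 2 to 1: z_21 = a_21 · x_1 = 0.05 × 20.95 / 0.28725 = 1.0475 / 0.28725 ≈ 3.65.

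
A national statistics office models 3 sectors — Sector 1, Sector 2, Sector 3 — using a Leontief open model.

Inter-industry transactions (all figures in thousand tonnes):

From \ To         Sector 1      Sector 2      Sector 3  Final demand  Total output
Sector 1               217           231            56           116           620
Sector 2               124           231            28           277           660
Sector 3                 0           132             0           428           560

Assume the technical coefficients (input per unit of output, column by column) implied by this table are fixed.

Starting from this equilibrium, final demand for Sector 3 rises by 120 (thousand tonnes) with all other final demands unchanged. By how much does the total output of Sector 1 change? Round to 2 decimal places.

Technical coefficients a_ij = z_ij / X_j:
  a_11 = 217/620 = 0.35, a_21 = 124/620 = 0.20, a_31 = 0/620 = 0.00
  a_12 = 231/660 = 0.35, a_22 = 231/660 = 0.35, a_32 = 132/660 = 0.20
  a_13 = 56/560 = 0.10, a_23 = 28/560 = 0.05, a_33 = 0/560 = 0.00
I − A =
  [   0.65    -0.35    -0.10]
  [  -0.20     0.65    -0.05]
  [   0.00    -0.20     1.00]
Cofactors of I−A, C_ij = (−1)^(i+j)·(minor ij) (rows/columns in the sector order above):
  C_11 = (0.65)(1.00) − (-0.05)(-0.20) = 0.6400
  C_12 = −[(-0.20)(1.00) − (-0.05)(0.00)] = 0.2000
  C_13 = (-0.20)(-0.20) − (0.65)(0.00) = 0.0400
  C_21 = −[(-0.35)(1.00) − (-0.10)(-0.20)] = 0.3700
  C_22 = (0.65)(1.00) − (-0.10)(0.00) = 0.6500
  C_23 = −[(0.65)(-0.20) − (-0.35)(0.00)] = 0.1300
  C_31 = (-0.35)(-0.05) − (-0.10)(0.65) = 0.0825
  C_32 = −[(0.65)(-0.05) − (-0.10)(-0.20)] = 0.0525
  C_33 = (0.65)(0.65) − (-0.35)(-0.20) = 0.3525
det(I−A) = Σ_j (I−A)_1j·C_1j = (0.65)(0.6400) + (-0.35)(0.2000) + (-0.10)(0.0400) = 0.3420
adj(I−A) = Cᵀ =
  [ 0.6400   0.3700   0.0825]
  [ 0.2000   0.6500   0.0525]
  [ 0.0400   0.1300   0.3525]
(I − A)⁻¹ = adj(I−A) / det(I−A) ≈
  [   1.8713     1.0819     0.2412]
  [   0.5848     1.9006     0.1535]
  [   0.1170     0.3801     1.0307]
Δx = (I − A)⁻¹ Δd with Δd having +120 in the Sector 3 component and 0 elsewhere.
So Δx_1 = L_13 · (+120), where L_13 = adj(I−A)_13 / det(I−A) = 0.0825 / 0.3420.
Δx_1 = 0.0825 × (+120) / 0.3420 = 9.90 / 0.3420 ≈ 28.95.

Δx_1 = 28.95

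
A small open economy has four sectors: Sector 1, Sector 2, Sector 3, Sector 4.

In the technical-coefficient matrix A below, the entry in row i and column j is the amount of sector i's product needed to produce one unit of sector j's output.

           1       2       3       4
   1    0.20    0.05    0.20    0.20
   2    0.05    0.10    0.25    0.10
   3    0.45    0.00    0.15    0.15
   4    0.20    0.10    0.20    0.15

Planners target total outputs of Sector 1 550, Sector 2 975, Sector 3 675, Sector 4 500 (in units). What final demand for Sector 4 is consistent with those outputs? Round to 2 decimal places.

I − A =
  [   0.80    -0.05    -0.20    -0.20]
  [  -0.05     0.90    -0.25    -0.10]
  [  -0.45     0.00     0.85    -0.15]
  [  -0.20    -0.10    -0.20     0.85]
d = (I − A) x:
  d_1 = (+0.80)·550 + (-0.05)·975 + (-0.20)·675 + (-0.20)·500 = 156.25
  d_2 = (-0.05)·550 + (+0.90)·975 + (-0.25)·675 + (-0.10)·500 = 631.25
  d_3 = (-0.45)·550 + (+0.00)·975 + (+0.85)·675 + (-0.15)·500 = 251.25
  d_4 = (-0.20)·550 + (-0.10)·975 + (-0.20)·675 + (+0.85)·500 = 82.50

d_4 = 82.50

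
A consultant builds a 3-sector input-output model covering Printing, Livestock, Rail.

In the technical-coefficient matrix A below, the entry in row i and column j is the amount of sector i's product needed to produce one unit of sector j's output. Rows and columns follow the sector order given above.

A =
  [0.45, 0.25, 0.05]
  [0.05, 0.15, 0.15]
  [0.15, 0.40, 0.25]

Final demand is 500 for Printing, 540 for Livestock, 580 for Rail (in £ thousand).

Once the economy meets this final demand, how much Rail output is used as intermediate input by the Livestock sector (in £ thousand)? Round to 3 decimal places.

I − A =
  [   0.55    -0.25    -0.05]
  [  -0.05     0.85    -0.15]
  [  -0.15    -0.40     0.75]
Cofactors of I−A, C_ij = (−1)^(i+j)·(minor ij) (rows/columns in the sector order above):
  C_11 = (0.85)(0.75) − (-0.15)(-0.40) = 0.5775
  C_12 = −[(-0.05)(0.75) − (-0.15)(-0.15)] = 0.0600
  C_13 = (-0.05)(-0.40) − (0.85)(-0.15) = 0.1475
  C_21 = −[(-0.25)(0.75) − (-0.05)(-0.40)] = 0.2075
  C_22 = (0.55)(0.75) − (-0.05)(-0.15) = 0.4050
  C_23 = −[(0.55)(-0.40) − (-0.25)(-0.15)] = 0.2575
  C_31 = (-0.25)(-0.15) − (-0.05)(0.85) = 0.0800
  C_32 = −[(0.55)(-0.15) − (-0.05)(-0.05)] = 0.0850
  C_33 = (0.55)(0.85) − (-0.25)(-0.05) = 0.4550
det(I−A) = Σ_j (I−A)_1j·C_1j = (0.55)(0.5775) + (-0.25)(0.0600) + (-0.05)(0.1475) = 0.29525
adj(I−A) = Cᵀ =
  [ 0.5775   0.2075   0.0800]
  [ 0.0600   0.4050   0.0850]
  [ 0.1475   0.2575   0.4550]
(I − A)⁻¹ = adj(I−A) / det(I−A) ≈
  [   1.9560     0.7028     0.2710]
  [   0.2032     1.3717     0.2879]
  [   0.4996     0.8721     1.5411]
First solve x = (I − A)⁻¹ d = adj(I−A)·d / det(I−A); in particular x_2 = (0.0600·500 + 0.4050·540 + 0.0850·580) / 0.29525 = 298.00 / 0.29525 ≈ 1009.31414.
Intermediate flow from 3 to 2: z_32 = a_32 · x_2 = 0.40 × 298.00 / 0.29525 = 119.20 / 0.29525 ≈ 403.726.

z_32 = 403.726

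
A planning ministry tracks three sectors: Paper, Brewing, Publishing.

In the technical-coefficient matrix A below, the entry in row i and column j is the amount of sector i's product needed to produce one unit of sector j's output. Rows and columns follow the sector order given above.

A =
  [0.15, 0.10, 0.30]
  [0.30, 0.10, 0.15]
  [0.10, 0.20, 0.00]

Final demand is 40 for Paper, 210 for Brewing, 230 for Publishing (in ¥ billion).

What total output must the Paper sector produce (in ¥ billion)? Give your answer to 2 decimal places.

I − A =
  [   0.85    -0.10    -0.30]
  [  -0.30     0.90    -0.15]
  [  -0.10    -0.20     1.00]
Cofactors of I−A, C_ij = (−1)^(i+j)·(minor ij) (rows/columns in the sector order above):
  C_11 = (0.90)(1.00) − (-0.15)(-0.20) = 0.8700
  C_12 = −[(-0.30)(1.00) − (-0.15)(-0.10)] = 0.3150
  C_13 = (-0.30)(-0.20) − (0.90)(-0.10) = 0.1500
  C_21 = −[(-0.10)(1.00) − (-0.30)(-0.20)] = 0.1600
  C_22 = (0.85)(1.00) − (-0.30)(-0.10) = 0.8200
  C_23 = −[(0.85)(-0.20) − (-0.10)(-0.10)] = 0.1800
  C_31 = (-0.10)(-0.15) − (-0.30)(0.90) = 0.2850
  C_32 = −[(0.85)(-0.15) − (-0.30)(-0.30)] = 0.2175
  C_33 = (0.85)(0.90) − (-0.10)(-0.30) = 0.7350
det(I−A) = Σ_j (I−A)_1j·C_1j = (0.85)(0.8700) + (-0.10)(0.3150) + (-0.30)(0.1500) = 0.6630
adj(I−A) = Cᵀ =
  [ 0.8700   0.1600   0.2850]
  [ 0.3150   0.8200   0.2175]
  [ 0.1500   0.1800   0.7350]
(I − A)⁻¹ = adj(I−A) / det(I−A) ≈
  [   1.3122     0.2413     0.4299]
  [   0.4751     1.2368     0.3281]
  [   0.2262     0.2715     1.1086]
x = (I − A)⁻¹ d = adj(I−A)·d / det(I−A), with det(I−A) = 0.6630:
  x_1 = (0.8700·40 + 0.1600·210 + 0.2850·230) / 0.6630 = 133.95 / 0.6630 ≈ 202.04
  x_2 = (0.3150·40 + 0.8200·210 + 0.2175·230) / 0.6630 = 234.825 / 0.6630 ≈ 354.19
  x_3 = (0.1500·40 + 0.1800·210 + 0.7350·230) / 0.6630 = 212.85 / 0.6630 ≈ 321.04

x_1 = 202.04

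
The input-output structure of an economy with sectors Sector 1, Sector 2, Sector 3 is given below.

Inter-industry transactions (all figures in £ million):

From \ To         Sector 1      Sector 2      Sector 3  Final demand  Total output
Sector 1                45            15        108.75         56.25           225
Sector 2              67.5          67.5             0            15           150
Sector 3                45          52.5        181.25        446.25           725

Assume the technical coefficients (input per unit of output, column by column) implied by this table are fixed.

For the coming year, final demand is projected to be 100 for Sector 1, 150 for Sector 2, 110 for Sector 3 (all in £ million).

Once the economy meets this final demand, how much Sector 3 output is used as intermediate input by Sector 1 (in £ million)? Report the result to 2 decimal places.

z_31 = 50.46

Technical coefficients a_ij = z_ij / X_j:
  a_11 = 45/225 = 0.20, a_21 = 67.5/225 = 0.30, a_31 = 45/225 = 0.20
  a_12 = 15/150 = 0.10, a_22 = 67.5/150 = 0.45, a_32 = 52.5/150 = 0.35
  a_13 = 108.75/725 = 0.15, a_23 = 0/725 = 0.00, a_33 = 181.25/725 = 0.25
I − A =
  [   0.80    -0.10    -0.15]
  [  -0.30     0.55     0.00]
  [  -0.20    -0.35     0.75]
Cofactors of I−A, C_ij = (−1)^(i+j)·(minor ij) (rows/columns in the sector order above):
  C_11 = (0.55)(0.75) − (0.00)(-0.35) = 0.4125
  C_12 = −[(-0.30)(0.75) − (0.00)(-0.20)] = 0.2250
  C_13 = (-0.30)(-0.35) − (0.55)(-0.20) = 0.2150
  C_21 = −[(-0.10)(0.75) − (-0.15)(-0.35)] = 0.1275
  C_22 = (0.80)(0.75) − (-0.15)(-0.20) = 0.5700
  C_23 = −[(0.80)(-0.35) − (-0.10)(-0.20)] = 0.3000
  C_31 = (-0.10)(0.00) − (-0.15)(0.55) = 0.0825
  C_32 = −[(0.80)(0.00) − (-0.15)(-0.30)] = 0.0450
  C_33 = (0.80)(0.55) − (-0.10)(-0.30) = 0.4100
det(I−A) = Σ_j (I−A)_1j·C_1j = (0.80)(0.4125) + (-0.10)(0.2250) + (-0.15)(0.2150) = 0.27525
adj(I−A) = Cᵀ =
  [ 0.4125   0.1275   0.0825]
  [ 0.2250   0.5700   0.0450]
  [ 0.2150   0.3000   0.4100]
(I − A)⁻¹ = adj(I−A) / det(I−A) ≈
  [   1.4986     0.4632     0.2997]
  [   0.8174     2.0708     0.1635]
  [   0.7811     1.0899     1.4896]
First solve x = (I − A)⁻¹ d = adj(I−A)·d / det(I−A); in particular x_1 = (0.4125·100 + 0.1275·150 + 0.0825·110) / 0.27525 = 69.45 / 0.27525 ≈ 252.3161.
Intermediate flow from 3 to 1: z_31 = a_31 · x_1 = 0.20 × 69.45 / 0.27525 = 13.89 / 0.27525 ≈ 50.46.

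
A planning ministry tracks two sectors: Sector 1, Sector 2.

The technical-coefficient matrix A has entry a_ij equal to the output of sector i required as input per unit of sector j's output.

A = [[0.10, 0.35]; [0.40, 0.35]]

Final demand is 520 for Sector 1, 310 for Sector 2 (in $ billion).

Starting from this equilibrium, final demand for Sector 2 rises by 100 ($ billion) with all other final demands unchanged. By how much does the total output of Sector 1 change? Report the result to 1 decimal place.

I − A =
  [   0.90    -0.35]
  [  -0.40     0.65]
det(I−A) = (0.90)(0.65) − (-0.35)(-0.40) = 0.4450
adj(I−A) = [[0.65, 0.35], [0.40, 0.90]]
(I − A)⁻¹ = adj(I−A) / det(I−A) ≈
  [   1.4607     0.7865]
  [   0.8989     2.0225]
Δx = (I − A)⁻¹ Δd with Δd having +100 in the Sector 2 component and 0 elsewhere.
So Δx_1 = L_12 · (+100), where L_12 = adj(I−A)_12 / det(I−A) = 0.35 / 0.4450.
Δx_1 = 0.35 × (+100) / 0.4450 = 35.00 / 0.4450 ≈ 78.7.

Δx_1 = 78.7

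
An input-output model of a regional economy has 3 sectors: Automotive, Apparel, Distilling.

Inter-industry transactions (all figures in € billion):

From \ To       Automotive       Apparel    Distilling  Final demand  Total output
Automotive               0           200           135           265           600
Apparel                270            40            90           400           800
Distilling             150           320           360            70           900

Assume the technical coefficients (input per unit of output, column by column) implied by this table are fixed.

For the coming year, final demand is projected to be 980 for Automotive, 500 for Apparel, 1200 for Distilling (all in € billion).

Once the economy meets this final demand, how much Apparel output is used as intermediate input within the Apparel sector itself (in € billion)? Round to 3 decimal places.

z_22 = 97.980

Technical coefficients a_ij = z_ij / X_j:
  a_11 = 0/600 = 0.00, a_21 = 270/600 = 0.45, a_31 = 150/600 = 0.25
  a_12 = 200/800 = 0.25, a_22 = 40/800 = 0.05, a_32 = 320/800 = 0.40
  a_13 = 135/900 = 0.15, a_23 = 90/900 = 0.10, a_33 = 360/900 = 0.40
I − A =
  [   1.00    -0.25    -0.15]
  [  -0.45     0.95    -0.10]
  [  -0.25    -0.40     0.60]
Cofactors of I−A, C_ij = (−1)^(i+j)·(minor ij) (rows/columns in the sector order above):
  C_11 = (0.95)(0.60) − (-0.10)(-0.40) = 0.5300
  C_12 = −[(-0.45)(0.60) − (-0.10)(-0.25)] = 0.2950
  C_13 = (-0.45)(-0.40) − (0.95)(-0.25) = 0.4175
  C_21 = −[(-0.25)(0.60) − (-0.15)(-0.40)] = 0.2100
  C_22 = (1.00)(0.60) − (-0.15)(-0.25) = 0.5625
  C_23 = −[(1.00)(-0.40) − (-0.25)(-0.25)] = 0.4625
  C_31 = (-0.25)(-0.10) − (-0.15)(0.95) = 0.1675
  C_32 = −[(1.00)(-0.10) − (-0.15)(-0.45)] = 0.1675
  C_33 = (1.00)(0.95) − (-0.25)(-0.45) = 0.8375
det(I−A) = Σ_j (I−A)_1j·C_1j = (1.00)(0.5300) + (-0.25)(0.2950) + (-0.15)(0.4175) = 0.393625
adj(I−A) = Cᵀ =
  [ 0.5300   0.2100   0.1675]
  [ 0.2950   0.5625   0.1675]
  [ 0.4175   0.4625   0.8375]
(I − A)⁻¹ = adj(I−A) / det(I−A) ≈
  [   1.3465     0.5335     0.4255]
  [   0.7494     1.4290     0.4255]
  [   1.0607     1.1750     2.1277]
First solve x = (I − A)⁻¹ d = adj(I−A)·d / det(I−A); in particular x_2 = (0.2950·980 + 0.5625·500 + 0.1675·1200) / 0.393625 = 771.35 / 0.393625 ≈ 1959.60622.
Intermediate flow from 2 to 2: z_22 = a_22 · x_2 = 0.05 × 771.35 / 0.393625 = 38.5675 / 0.393625 ≈ 97.980.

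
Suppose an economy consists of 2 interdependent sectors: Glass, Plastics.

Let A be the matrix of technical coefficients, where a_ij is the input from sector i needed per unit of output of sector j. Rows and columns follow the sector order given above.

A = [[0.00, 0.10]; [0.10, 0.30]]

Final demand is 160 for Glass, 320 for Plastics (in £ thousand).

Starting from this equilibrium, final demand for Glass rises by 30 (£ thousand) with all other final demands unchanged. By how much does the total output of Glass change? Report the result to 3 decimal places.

Δx_G = 30.435

I − A =
  [   1.00    -0.10]
  [  -0.10     0.70]
det(I−A) = (1.00)(0.70) − (-0.10)(-0.10) = 0.6900
adj(I−A) = [[0.70, 0.10], [0.10, 1.00]]
(I − A)⁻¹ = adj(I−A) / det(I−A) ≈
  [   1.0145     0.1449]
  [   0.1449     1.4493]
Δx = (I − A)⁻¹ Δd with Δd having +30 in the Glass component and 0 elsewhere.
So Δx_G = L_GG · (+30), where L_GG = adj(I−A)_GG / det(I−A) = 0.70 / 0.6900.
Δx_G = 0.70 × (+30) / 0.6900 = 21.00 / 0.6900 ≈ 30.435.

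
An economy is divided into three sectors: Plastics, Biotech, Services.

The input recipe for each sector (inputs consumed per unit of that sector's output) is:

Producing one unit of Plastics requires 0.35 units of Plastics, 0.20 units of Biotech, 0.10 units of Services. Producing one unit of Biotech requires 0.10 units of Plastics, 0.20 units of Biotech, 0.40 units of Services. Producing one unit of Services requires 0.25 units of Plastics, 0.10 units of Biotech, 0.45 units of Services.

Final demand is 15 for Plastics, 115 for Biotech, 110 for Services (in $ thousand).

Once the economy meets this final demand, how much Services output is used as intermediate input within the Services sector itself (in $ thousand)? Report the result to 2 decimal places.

I − A =
  [   0.65    -0.10    -0.25]
  [  -0.20     0.80    -0.10]
  [  -0.10    -0.40     0.55]
Cofactors of I−A, C_ij = (−1)^(i+j)·(minor ij) (rows/columns in the sector order above):
  C_11 = (0.80)(0.55) − (-0.10)(-0.40) = 0.4000
  C_12 = −[(-0.20)(0.55) − (-0.10)(-0.10)] = 0.1200
  C_13 = (-0.20)(-0.40) − (0.80)(-0.10) = 0.1600
  C_21 = −[(-0.10)(0.55) − (-0.25)(-0.40)] = 0.1550
  C_22 = (0.65)(0.55) − (-0.25)(-0.10) = 0.3325
  C_23 = −[(0.65)(-0.40) − (-0.10)(-0.10)] = 0.2700
  C_31 = (-0.10)(-0.10) − (-0.25)(0.80) = 0.2100
  C_32 = −[(0.65)(-0.10) − (-0.25)(-0.20)] = 0.1150
  C_33 = (0.65)(0.80) − (-0.10)(-0.20) = 0.5000
det(I−A) = Σ_j (I−A)_1j·C_1j = (0.65)(0.4000) + (-0.10)(0.1200) + (-0.25)(0.1600) = 0.2080
adj(I−A) = Cᵀ =
  [ 0.4000   0.1550   0.2100]
  [ 0.1200   0.3325   0.1150]
  [ 0.1600   0.2700   0.5000]
(I − A)⁻¹ = adj(I−A) / det(I−A) ≈
  [   1.9231     0.7452     1.0096]
  [   0.5769     1.5986     0.5529]
  [   0.7692     1.2981     2.4038]
First solve x = (I − A)⁻¹ d = adj(I−A)·d / det(I−A); in particular x_3 = (0.1600·15 + 0.2700·115 + 0.5000·110) / 0.2080 = 88.45 / 0.2080 ≈ 425.2404.
Intermediate flow from 3 to 3: z_33 = a_33 · x_3 = 0.45 × 88.45 / 0.2080 = 39.8025 / 0.2080 ≈ 191.36.

z_33 = 191.36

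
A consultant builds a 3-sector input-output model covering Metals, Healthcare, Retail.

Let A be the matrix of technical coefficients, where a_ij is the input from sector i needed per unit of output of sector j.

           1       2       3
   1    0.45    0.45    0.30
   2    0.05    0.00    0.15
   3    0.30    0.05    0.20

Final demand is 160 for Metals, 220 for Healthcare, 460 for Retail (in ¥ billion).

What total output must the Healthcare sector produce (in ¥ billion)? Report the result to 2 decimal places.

I − A =
  [   0.55    -0.45    -0.30]
  [  -0.05     1.00    -0.15]
  [  -0.30    -0.05     0.80]
Cofactors of I−A, C_ij = (−1)^(i+j)·(minor ij) (rows/columns in the sector order above):
  C_11 = (1.00)(0.80) − (-0.15)(-0.05) = 0.7925
  C_12 = −[(-0.05)(0.80) − (-0.15)(-0.30)] = 0.0850
  C_13 = (-0.05)(-0.05) − (1.00)(-0.30) = 0.3025
  C_21 = −[(-0.45)(0.80) − (-0.30)(-0.05)] = 0.3750
  C_22 = (0.55)(0.80) − (-0.30)(-0.30) = 0.3500
  C_23 = −[(0.55)(-0.05) − (-0.45)(-0.30)] = 0.1625
  C_31 = (-0.45)(-0.15) − (-0.30)(1.00) = 0.3675
  C_32 = −[(0.55)(-0.15) − (-0.30)(-0.05)] = 0.0975
  C_33 = (0.55)(1.00) − (-0.45)(-0.05) = 0.5275
det(I−A) = Σ_j (I−A)_1j·C_1j = (0.55)(0.7925) + (-0.45)(0.0850) + (-0.30)(0.3025) = 0.306875
adj(I−A) = Cᵀ =
  [ 0.7925   0.3750   0.3675]
  [ 0.0850   0.3500   0.0975]
  [ 0.3025   0.1625   0.5275]
(I − A)⁻¹ = adj(I−A) / det(I−A) ≈
  [   2.5825     1.2220     1.1976]
  [   0.2770     1.1405     0.3177]
  [   0.9857     0.5295     1.7189]
x = (I − A)⁻¹ d = adj(I−A)·d / det(I−A), with det(I−A) = 0.306875:
  x_1 = (0.7925·160 + 0.3750·220 + 0.3675·460) / 0.306875 = 378.35 / 0.306875 ≈ 1232.91
  x_2 = (0.0850·160 + 0.3500·220 + 0.0975·460) / 0.306875 = 135.45 / 0.306875 ≈ 441.38
  x_3 = (0.3025·160 + 0.1625·220 + 0.5275·460) / 0.306875 = 326.80 / 0.306875 ≈ 1064.93

x_2 = 441.38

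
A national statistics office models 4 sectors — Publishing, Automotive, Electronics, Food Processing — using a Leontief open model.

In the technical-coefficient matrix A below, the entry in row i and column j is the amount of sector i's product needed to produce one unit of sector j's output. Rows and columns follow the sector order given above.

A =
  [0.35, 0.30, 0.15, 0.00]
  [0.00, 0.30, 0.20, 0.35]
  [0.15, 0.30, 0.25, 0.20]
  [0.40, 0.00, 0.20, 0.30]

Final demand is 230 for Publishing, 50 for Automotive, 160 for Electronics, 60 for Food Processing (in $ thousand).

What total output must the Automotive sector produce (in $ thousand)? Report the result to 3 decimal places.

I − A =
  [   0.65    -0.30    -0.15     0.00]
  [   0.00     0.70    -0.20    -0.35]
  [  -0.15    -0.30     0.75    -0.20]
  [  -0.40     0.00    -0.20     0.70]
Compute the cofactors C_ij = (−1)^(i+j)·(3×3 minor ij) of I−A; the adjugate is their transpose:
adj(I−A) = Cᵀ =
  [ 0.27650   0.17700   0.13650   0.12750]
  [ 0.15250   0.28750   0.15750   0.18875]
  [ 0.17150   0.19200   0.27650   0.17500]
  [ 0.20700   0.15600   0.15700   0.27750]
det(I−A) = Σ_j (I−A)_1j·C_1j = (0.65)(0.27650) + (-0.30)(0.15250) + (-0.15)(0.17150) + (0.00)(0.20700) = 0.10825
(I − A)⁻¹ = adj(I−A) / det(I−A) ≈
  [   2.5543     1.6351     1.2610     1.1778]
  [   1.4088     2.6559     1.4550     1.7436]
  [   1.5843     1.7737     2.5543     1.6166]
  [   1.9122     1.4411     1.4503     2.5635]
x = (I − A)⁻¹ d = adj(I−A)·d / det(I−A), with det(I−A) = 0.10825:
  x_P = (0.27650·230 + 0.17700·50 + 0.13650·160 + 0.12750·60) / 0.10825 = 101.935 / 0.10825 ≈ 941.663
  x_A = (0.15250·230 + 0.28750·50 + 0.15750·160 + 0.18875·60) / 0.10825 = 85.975 / 0.10825 ≈ 794.226
  x_E = (0.17150·230 + 0.19200·50 + 0.27650·160 + 0.17500·60) / 0.10825 = 103.785 / 0.10825 ≈ 958.753
  x_F = (0.20700·230 + 0.15600·50 + 0.15700·160 + 0.27750·60) / 0.10825 = 97.18 / 0.10825 ≈ 897.737

x_A = 794.226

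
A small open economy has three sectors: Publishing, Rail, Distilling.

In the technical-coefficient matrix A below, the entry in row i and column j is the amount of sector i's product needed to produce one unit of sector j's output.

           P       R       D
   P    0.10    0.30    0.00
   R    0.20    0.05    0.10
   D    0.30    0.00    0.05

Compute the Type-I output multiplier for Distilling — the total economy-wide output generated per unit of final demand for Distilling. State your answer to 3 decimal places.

m_D = 1.226

I − A =
  [   0.90    -0.30     0.00]
  [  -0.20     0.95    -0.10]
  [  -0.30     0.00     0.95]
Cofactors of I−A, C_ij = (−1)^(i+j)·(minor ij) (rows/columns in the sector order above):
  C_11 = (0.95)(0.95) − (-0.10)(0.00) = 0.9025
  C_12 = −[(-0.20)(0.95) − (-0.10)(-0.30)] = 0.2200
  C_13 = (-0.20)(0.00) − (0.95)(-0.30) = 0.2850
  C_21 = −[(-0.30)(0.95) − (0.00)(0.00)] = 0.2850
  C_22 = (0.90)(0.95) − (0.00)(-0.30) = 0.8550
  C_23 = −[(0.90)(0.00) − (-0.30)(-0.30)] = 0.0900
  C_31 = (-0.30)(-0.10) − (0.00)(0.95) = 0.0300
  C_32 = −[(0.90)(-0.10) − (0.00)(-0.20)] = 0.0900
  C_33 = (0.90)(0.95) − (-0.30)(-0.20) = 0.7950
det(I−A) = Σ_j (I−A)_1j·C_1j = (0.90)(0.9025) + (-0.30)(0.2200) + (0.00)(0.2850) = 0.74625
adj(I−A) = Cᵀ =
  [ 0.9025   0.2850   0.0300]
  [ 0.2200   0.8550   0.0900]
  [ 0.2850   0.0900   0.7950]
(I − A)⁻¹ = adj(I−A) / det(I−A) ≈
  [   1.2094     0.3819     0.0402]
  [   0.2948     1.1457     0.1206]
  [   0.3819     0.1206     1.0653]
The output multiplier for sector j is the column-j sum of the Leontief inverse (I − A)⁻¹ = adj(I−A) / det(I−A).
Column D of adj(I−A): (0.0300, 0.0900, 0.7950); det(I−A) = 0.74625.
m_D = (0.0300 + 0.0900 + 0.7950) / 0.74625 = 0.915 / 0.74625 ≈ 1.226.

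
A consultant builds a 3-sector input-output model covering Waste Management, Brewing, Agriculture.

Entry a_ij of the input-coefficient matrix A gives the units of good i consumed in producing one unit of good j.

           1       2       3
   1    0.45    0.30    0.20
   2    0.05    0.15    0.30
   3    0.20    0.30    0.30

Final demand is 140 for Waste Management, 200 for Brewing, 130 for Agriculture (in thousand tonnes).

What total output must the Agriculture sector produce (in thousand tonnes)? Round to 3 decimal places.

I − A =
  [   0.55    -0.30    -0.20]
  [  -0.05     0.85    -0.30]
  [  -0.20    -0.30     0.70]
Cofactors of I−A, C_ij = (−1)^(i+j)·(minor ij) (rows/columns in the sector order above):
  C_11 = (0.85)(0.70) − (-0.30)(-0.30) = 0.5050
  C_12 = −[(-0.05)(0.70) − (-0.30)(-0.20)] = 0.0950
  C_13 = (-0.05)(-0.30) − (0.85)(-0.20) = 0.1850
  C_21 = −[(-0.30)(0.70) − (-0.20)(-0.30)] = 0.2700
  C_22 = (0.55)(0.70) − (-0.20)(-0.20) = 0.3450
  C_23 = −[(0.55)(-0.30) − (-0.30)(-0.20)] = 0.2250
  C_31 = (-0.30)(-0.30) − (-0.20)(0.85) = 0.2600
  C_32 = −[(0.55)(-0.30) − (-0.20)(-0.05)] = 0.1750
  C_33 = (0.55)(0.85) − (-0.30)(-0.05) = 0.4525
det(I−A) = Σ_j (I−A)_1j·C_1j = (0.55)(0.5050) + (-0.30)(0.0950) + (-0.20)(0.1850) = 0.21225
adj(I−A) = Cᵀ =
  [ 0.5050   0.2700   0.2600]
  [ 0.0950   0.3450   0.1750]
  [ 0.1850   0.2250   0.4525]
(I − A)⁻¹ = adj(I−A) / det(I−A) ≈
  [   2.3793     1.2721     1.2250]
  [   0.4476     1.6254     0.8245]
  [   0.8716     1.0601     2.1319]
x = (I − A)⁻¹ d = adj(I−A)·d / det(I−A), with det(I−A) = 0.21225:
  x_1 = (0.5050·140 + 0.2700·200 + 0.2600·130) / 0.21225 = 158.50 / 0.21225 ≈ 746.761
  x_2 = (0.0950·140 + 0.3450·200 + 0.1750·130) / 0.21225 = 105.05 / 0.21225 ≈ 494.935
  x_3 = (0.1850·140 + 0.2250·200 + 0.4525·130) / 0.21225 = 129.725 / 0.21225 ≈ 611.190

x_3 = 611.190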